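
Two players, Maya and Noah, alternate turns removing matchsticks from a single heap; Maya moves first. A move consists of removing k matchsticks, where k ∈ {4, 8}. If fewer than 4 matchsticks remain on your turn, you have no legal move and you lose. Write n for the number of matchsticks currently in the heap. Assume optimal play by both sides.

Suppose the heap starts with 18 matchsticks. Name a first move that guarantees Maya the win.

Label each position W (a win for the player to move) or L (a loss). A position with no legal move is L; any other position is W exactly when some move reaches an L, and L when every move reaches a W.
n=0: no move → L
n=1: no move → L
n=2: no move → L
n=3: no move → L
n=4: reaches L-position 0 → W
n=5: reaches L-position 1 → W
n=6: reaches L-position 2 → W
n=7: reaches L-position 3 → W
n=8: reaches L-position 0 → W
n=9: reaches L-position 1 → W
n=10: reaches L-position 2 → W
n=11: reaches L-position 3 → W
n=12: only reaches 8(W), 4(W), all W → L
n=13: only reaches 9(W), 5(W), all W → L
n=14: only reaches 10(W), 6(W), all W → L
n=15: only reaches 11(W), 7(W), all W → L
n=16: reaches L-position 12 → W
n=17: reaches L-position 13 → W
n=18: reaches L-position 14 → W
From 18, the L positions reachable in one move are: 14.

Remove 4, leaving 14.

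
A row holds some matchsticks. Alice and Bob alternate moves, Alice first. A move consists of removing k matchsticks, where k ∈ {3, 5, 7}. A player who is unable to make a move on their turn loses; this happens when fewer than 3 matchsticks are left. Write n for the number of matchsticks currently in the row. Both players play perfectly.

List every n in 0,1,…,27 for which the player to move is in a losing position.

0, 1, 2, 10, 11, 12, 20, 21, 22

Build the W/L table. Terminal = L. A non-terminal position is W if it has a move to some L; otherwise it is L.
n=0: no move → L
n=1: no move → L
n=2: no move → L
n=3: reaches L-position 0 → W
n=4: reaches L-position 1 → W
n=5: reaches L-position 2 → W
n=6: reaches L-position 1 → W
n=7: reaches L-position 2 → W
n=8: reaches L-position 1 → W
n=9: reaches L-position 2 → W
n=10: only reaches 7(W), 5(W), 3(W), all W → L
n=11: only reaches 8(W), 6(W), 4(W), all W → L
n=12: only reaches 9(W), 7(W), 5(W), all W → L
n=13: reaches L-position 10 → W
n=14: reaches L-position 11 → W
n=15: reaches L-position 12 → W
n=16: reaches L-position 11 → W
n=17: reaches L-position 12 → W
n=18: reaches L-position 11 → W
n=19: reaches L-position 12 → W
n=20: only reaches 17(W), 15(W), 13(W), all W → L
n=21: only reaches 18(W), 16(W), 14(W), all W → L
n=22: only reaches 19(W), 17(W), 15(W), all W → L
n=23: reaches L-position 20 → W
n=24: reaches L-position 21 → W
n=25: reaches L-position 22 → W
n=26: reaches L-position 21 → W
n=27: reaches L-position 22 → W
Reading off the rows marked L gives the requested list; there are 9 such values of n.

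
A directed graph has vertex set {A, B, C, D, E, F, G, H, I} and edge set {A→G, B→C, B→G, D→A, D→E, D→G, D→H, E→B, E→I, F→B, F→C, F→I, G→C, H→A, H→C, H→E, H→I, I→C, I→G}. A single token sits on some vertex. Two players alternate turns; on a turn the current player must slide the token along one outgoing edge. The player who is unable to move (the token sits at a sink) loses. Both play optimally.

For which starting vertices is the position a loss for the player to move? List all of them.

Compute win/loss labels from the base case upward. A position with no move is L. Any other position is W if it can reach an L in one move, else L.
Every edge goes from a vertex to one that appears earlier in the order C, G, B, I, F, E, A, H, D, so processing vertices in that order labels each vertex after all of its successors.
C: no outgoing edge → L
G: can move to C, which is L ⇒ W
B: can move to C, which is L ⇒ W
I: can move to C, which is L ⇒ W
F: can move to C, which is L ⇒ W
E: moves to I(W), B(W); every one is W ⇒ L
A: the only move is to G(W), a W ⇒ L
H: can move to A, which is L ⇒ W
D: can move to A, which is L ⇒ W
Reading off the rows marked L gives the requested list; there are 3 such vertices.

A, C, E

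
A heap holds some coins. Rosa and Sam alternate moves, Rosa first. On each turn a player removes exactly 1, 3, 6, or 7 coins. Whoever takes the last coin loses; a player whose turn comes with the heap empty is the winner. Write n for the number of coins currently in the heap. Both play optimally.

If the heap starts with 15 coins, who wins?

Positions with no move are W. A position that does have a move is losing for the player to move precisely when every available move leads to a winning position for the opponent. Fill in the labels:
n=0: no move; the opponent has just taken the last coin and therefore loses → W
n=1: L (sole option 0(W) is W)
n=2: W (go to 1, an L position)
n=3: L (options 2(W), 0(W) are all W)
n=4: W (go to 3, an L position)
n=5: L (options 4(W), 2(W) are all W)
n=6: W (go to 5, an L position)
n=7: W (go to 1, an L position)
n=8: W (go to 5, an L position)
n=9: W (go to 3, an L position)
n=10: W (go to 3, an L position)
n=11: W (go to 5, an L position)
n=12: W (go to 5, an L position)
n=13: L (options 12(W), 10(W), 7(W), 6(W) are all W)
n=14: W (go to 13, an L position)
n=15: L (options 14(W), 12(W), 9(W), 8(W) are all W)
The starting position 15 is L: whatever Rosa does, the opponent receives a W position.

Sam wins.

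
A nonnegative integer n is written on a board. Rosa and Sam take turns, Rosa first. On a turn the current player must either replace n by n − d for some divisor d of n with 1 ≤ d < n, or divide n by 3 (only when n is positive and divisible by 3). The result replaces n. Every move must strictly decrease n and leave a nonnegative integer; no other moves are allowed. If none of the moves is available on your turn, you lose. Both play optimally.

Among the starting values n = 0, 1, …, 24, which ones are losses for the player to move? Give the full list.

Label each position W (a win for the player to move) or L (a loss). A position with no legal move is L; any other position is W exactly when some move reaches an L, and L when every move reaches a W.
n=0: no move → L
n=1: no move → L
n=2: →1(L), so W
n=3: →1(L), so W
n=4: →2(W), 3(W) — all W, so L
n=5: →4(L), so W
n=6: →4(L), so W
n=7: →6(W) only, which is W, so L
n=8: →4(L), so W
n=9: →3(W), 6(W), 8(W) — all W, so L
n=10: →9(L), so W
n=11: →10(W) only, which is W, so L
n=12: →4(L), so W
n=13: →12(W) only, which is W, so L
n=14: →7(L), so W
n=15: →5(W), 10(W), 12(W), 14(W) — all W, so L
n=16: →15(L), so W
n=17: →16(W) only, which is W, so L
n=18: →9(L), so W
n=19: →18(W) only, which is W, so L
n=20: →15(L), so W
n=21: →7(L), so W
n=22: →11(L), so W
n=23: →22(W) only, which is W, so L
n=24: →23(L), so W
The losing starting values of n are exactly the entries labelled L in this table (11 of them).

0, 1, 4, 7, 9, 11, 13, 15, 17, 19, 23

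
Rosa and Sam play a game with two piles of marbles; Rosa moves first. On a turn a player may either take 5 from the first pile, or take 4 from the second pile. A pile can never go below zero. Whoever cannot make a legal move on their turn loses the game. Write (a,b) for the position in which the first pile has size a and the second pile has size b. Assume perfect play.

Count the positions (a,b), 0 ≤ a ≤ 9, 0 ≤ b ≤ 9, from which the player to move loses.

50

Compute win/loss labels from the base case upward. A position with no move is L. Any other position is W if it can reach an L in one move, else L.
Every move lowers a or b (never raises either), so fill the grid row by row in increasing a, and left to right within a row: each cell's successors are then already labelled.
      b=0  b=1  b=2  b=3  b=4  b=5  b=6  b=7  b=8  b=9
a=0:    L    L    L    L    W    W    W    W    L    L
a=1:    L    L    L    L    W    W    W    W    L    L
a=2:    L    L    L    L    W    W    W    W    L    L
a=3:    L    L    L    L    W    W    W    W    L    L
a=4:    L    L    L    L    W    W    W    W    L    L
a=5:    W    W    W    W    L    L    L    L    W    W
a=6:    W    W    W    W    L    L    L    L    W    W
a=7:    W    W    W    W    L    L    L    L    W    W
a=8:    W    W    W    W    L    L    L    L    W    W
a=9:    W    W    W    W    L    L    L    L    W    W
Cells with no legal move (terminal, hence L): (0,0), (0,1), (0,2), (0,3), (1,0), (1,1), (1,2), (1,3), (2,0), (2,1), (2,2), (2,3), (3,0), (3,1), (3,2), (3,3), (4,0), (4,1), (4,2), (4,3).
The remaining L cells, each justified by listing all of its moves:
(0,8): →(0,4)(W) only, which is W, so L
(0,9): →(0,5)(W) only, which is W, so L
(1,8): →(1,4)(W) only, which is W, so L
(1,9): →(1,5)(W) only, which is W, so L
(2,8): →(2,4)(W) only, which is W, so L
(2,9): →(2,5)(W) only, which is W, so L
(3,8): →(3,4)(W) only, which is W, so L
(3,9): →(3,5)(W) only, which is W, so L
(4,8): →(4,4)(W) only, which is W, so L
(4,9): →(4,5)(W) only, which is W, so L
(5,4): →(0,4)(W), (5,0)(W) — all W, so L
(5,5): →(0,5)(W), (5,1)(W) — all W, so L
(5,6): →(0,6)(W), (5,2)(W) — all W, so L
(5,7): →(0,7)(W), (5,3)(W) — all W, so L
(6,4): →(1,4)(W), (6,0)(W) — all W, so L
(6,5): →(1,5)(W), (6,1)(W) — all W, so L
(6,6): →(1,6)(W), (6,2)(W) — all W, so L
(6,7): →(1,7)(W), (6,3)(W) — all W, so L
(7,4): →(2,4)(W), (7,0)(W) — all W, so L
(7,5): →(2,5)(W), (7,1)(W) — all W, so L
(7,6): →(2,6)(W), (7,2)(W) — all W, so L
(7,7): →(2,7)(W), (7,3)(W) — all W, so L
(8,4): →(3,4)(W), (8,0)(W) — all W, so L
(8,5): →(3,5)(W), (8,1)(W) — all W, so L
(8,6): →(3,6)(W), (8,2)(W) — all W, so L
(8,7): →(3,7)(W), (8,3)(W) — all W, so L
(9,4): →(4,4)(W), (9,0)(W) — all W, so L
(9,5): →(4,5)(W), (9,1)(W) — all W, so L
(9,6): →(4,6)(W), (9,2)(W) — all W, so L
(9,7): →(4,7)(W), (9,3)(W) — all W, so L
Every other cell has at least one move into one of the L cells above, so it is W.
L cells per row: a=0: 6, a=1: 6, a=2: 6, a=3: 6, a=4: 6, a=5: 4, a=6: 4, a=7: 4, a=8: 4, a=9: 4; total 50.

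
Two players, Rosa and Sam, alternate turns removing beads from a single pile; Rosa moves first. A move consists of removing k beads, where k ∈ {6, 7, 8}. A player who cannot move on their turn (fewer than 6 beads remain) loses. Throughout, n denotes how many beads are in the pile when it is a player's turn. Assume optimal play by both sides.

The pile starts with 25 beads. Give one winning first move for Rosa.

Build the W/L table. Terminal = L. A non-terminal position is W if it has a move to some L; otherwise it is L.
n=0: no move → L
n=1: no move → L
n=2: no move → L
n=3: no move → L
n=4: no move → L
n=5: no move → L
n=6: reaches L-position 0 → W
n=7: reaches L-position 1 → W
n=8: reaches L-position 2 → W
n=9: reaches L-position 3 → W
n=10: reaches L-position 4 → W
n=11: reaches L-position 5 → W
n=12: reaches L-position 5 → W
n=13: reaches L-position 5 → W
n=14: only reaches 8(W), 7(W), 6(W), all W → L
n=15: only reaches 9(W), 8(W), 7(W), all W → L
n=16: only reaches 10(W), 9(W), 8(W), all W → L
n=17: only reaches 11(W), 10(W), 9(W), all W → L
n=18: only reaches 12(W), 11(W), 10(W), all W → L
n=19: only reaches 13(W), 12(W), 11(W), all W → L
n=20: reaches L-position 14 → W
n=21: reaches L-position 15 → W
n=22: reaches L-position 16 → W
n=23: reaches L-position 17 → W
n=24: reaches L-position 18 → W
n=25: reaches L-position 19 → W
From 25, the L positions reachable in one move are: 19, 18, 17. Any move reaching one of these is winning.

Remove 6, leaving 19.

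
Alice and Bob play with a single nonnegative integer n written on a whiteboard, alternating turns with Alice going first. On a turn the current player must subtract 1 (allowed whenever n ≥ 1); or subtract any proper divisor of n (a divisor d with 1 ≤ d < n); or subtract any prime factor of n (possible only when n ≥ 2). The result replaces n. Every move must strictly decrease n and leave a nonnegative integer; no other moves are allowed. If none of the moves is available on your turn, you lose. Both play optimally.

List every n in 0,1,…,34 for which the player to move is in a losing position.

Label each position W (a win for the player to move) or L (a loss). A position with no legal move is L; any other position is W exactly when some move reaches an L, and L when every move reaches a W.
n=0: no move → L
n=1: →0(L), so W
n=2: →0(L), so W
n=3: →0(L), so W
n=4: →2(W), 3(W) — all W, so L
n=5: →0(L), so W
n=6: →4(L), so W
n=7: →0(L), so W
n=8: →4(L), so W
n=9: →6(W), 8(W) — all W, so L
n=10: →9(L), so W
n=11: →0(L), so W
n=12: →9(L), so W
n=13: →0(L), so W
n=14: →7(W), 12(W), 13(W) — all W, so L
n=15: →14(L), so W
n=16: →14(L), so W
n=17: →0(L), so W
n=18: →9(L), so W
n=19: →0(L), so W
n=20: →10(W), 15(W), 16(W), 18(W), 19(W) — all W, so L
n=21: →14(L), so W
n=22: →20(L), so W
n=23: →0(L), so W
n=24: →20(L), so W
n=25: →20(L), so W
n=26: →13(W), 24(W), 25(W) — all W, so L
n=27: →26(L), so W
n=28: →14(L), so W
n=29: →0(L), so W
n=30: →20(L), so W
n=31: →0(L), so W
n=32: →16(W), 24(W), 28(W), 30(W), 31(W) — all W, so L
n=33: →32(L), so W
n=34: →32(L), so W
The losing starting values of n are exactly the entries labelled L in this table (7 of them).

0, 4, 9, 14, 20, 26, 32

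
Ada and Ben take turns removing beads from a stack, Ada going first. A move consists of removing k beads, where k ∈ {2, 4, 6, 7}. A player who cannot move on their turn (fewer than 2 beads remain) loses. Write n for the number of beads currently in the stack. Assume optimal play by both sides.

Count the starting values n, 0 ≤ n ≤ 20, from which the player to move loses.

Build the W/L table. Terminal = L. A non-terminal position is W if it has a move to some L; otherwise it is L.
n=0: no move → L
n=1: no move → L
n=2: →0(L), so W
n=3: →1(L), so W
n=4: →0(L), so W
n=5: →1(L), so W
n=6: →0(L), so W
n=7: →1(L), so W
n=8: →1(L), so W
n=9: →7(W), 5(W), 3(W), 2(W) — all W, so L
n=10: →8(W), 6(W), 4(W), 3(W) — all W, so L
n=11: →9(L), so W
n=12: →10(L), so W
n=13: →9(L), so W
n=14: →10(L), so W
n=15: →9(L), so W
n=16: →10(L), so W
n=17: →10(L), so W
n=18: →16(W), 14(W), 12(W), 11(W) — all W, so L
n=19: →17(W), 15(W), 13(W), 12(W) — all W, so L
n=20: →18(L), so W
L entries with 0 ≤ n ≤ 20: n = 0, 1, 9, 10, 18, 19; that makes 6.

6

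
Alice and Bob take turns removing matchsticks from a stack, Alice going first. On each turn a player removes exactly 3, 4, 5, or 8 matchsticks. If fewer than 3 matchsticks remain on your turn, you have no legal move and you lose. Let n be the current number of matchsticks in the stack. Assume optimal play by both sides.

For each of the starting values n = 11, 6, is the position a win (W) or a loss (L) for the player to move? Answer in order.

11: L, 6: W

Classify positions by backward induction: terminal positions (no move available) are L. From any other position, the mover wins iff some move reaches an L.
n=0: no move → L
n=1: no move → L
n=2: no move → L
n=3: reaches L-position 0 → W
n=4: reaches L-position 1 → W
n=5: reaches L-position 2 → W
n=6: reaches L-position 2 → W
n=7: reaches L-position 2 → W
n=8: reaches L-position 0 → W
n=9: reaches L-position 1 → W
n=10: reaches L-position 2 → W
n=11: only reaches 8(W), 7(W), 6(W), 3(W), all W → L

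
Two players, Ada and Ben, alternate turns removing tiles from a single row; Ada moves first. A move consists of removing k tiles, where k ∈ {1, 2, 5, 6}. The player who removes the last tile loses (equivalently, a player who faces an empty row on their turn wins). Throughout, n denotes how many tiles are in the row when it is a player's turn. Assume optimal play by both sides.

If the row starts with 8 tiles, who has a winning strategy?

Ben wins.

Classify positions by backward induction: terminal positions (no move available) are W. From any other position, the mover wins iff some move reaches an L.
n=0: no move; the opponent has just taken the last tile and therefore loses → W
n=1: L (sole option 0(W) is W)
n=2: W (go to 1, an L position)
n=3: W (go to 1, an L position)
n=4: L (options 3(W), 2(W) are all W)
n=5: W (go to 4, an L position)
n=6: W (go to 4, an L position)
n=7: W (go to 1, an L position)
n=8: L (options 7(W), 6(W), 3(W), 2(W) are all W)
Every move from 8 reaches a W position, so the mover loses.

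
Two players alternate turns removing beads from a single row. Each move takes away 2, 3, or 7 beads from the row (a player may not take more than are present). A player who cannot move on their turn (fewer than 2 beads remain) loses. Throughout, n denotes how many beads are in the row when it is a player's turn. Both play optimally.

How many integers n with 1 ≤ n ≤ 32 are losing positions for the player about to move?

13

Work bottom-up. With no move the player to move loses. Otherwise the position is W if at least one move leads to an L position for the opponent, and L if every move leads to a W.
n=0: no move → L
n=1: no move → L
n=2: W (go to 0, an L position)
n=3: W (go to 1, an L position)
n=4: W (go to 1, an L position)
n=5: L (options 3(W), 2(W) are all W)
n=6: L (options 4(W), 3(W) are all W)
n=7: W (go to 5, an L position)
n=8: W (go to 6, an L position)
n=9: W (go to 6, an L position)
n=10: L (options 8(W), 7(W), 3(W) are all W)
n=11: L (options 9(W), 8(W), 4(W) are all W)
n=12: W (go to 10, an L position)
n=13: W (go to 11, an L position)
n=14: W (go to 11, an L position)
n=15: L (options 13(W), 12(W), 8(W) are all W)
n=16: L (options 14(W), 13(W), 9(W) are all W)
n=17: W (go to 15, an L position)
n=18: W (go to 16, an L position)
n=19: W (go to 16, an L position)
n=20: L (options 18(W), 17(W), 13(W) are all W)
n=21: L (options 19(W), 18(W), 14(W) are all W)
n=22: W (go to 20, an L position)
n=23: W (go to 21, an L position)
n=24: W (go to 21, an L position)
n=25: L (options 23(W), 22(W), 18(W) are all W)
n=26: L (options 24(W), 23(W), 19(W) are all W)
n=27: W (go to 25, an L position)
n=28: W (go to 26, an L position)
n=29: W (go to 26, an L position)
n=30: L (options 28(W), 27(W), 23(W) are all W)
n=31: L (options 29(W), 28(W), 24(W) are all W)
n=32: W (go to 30, an L position)
L entries with 1 ≤ n ≤ 32 (n=0 is outside the asked range and is not counted): n = 1, 5, 6, 10, 11, 15, 16, 20, 21, 25, 26, 30, 31; that makes 13.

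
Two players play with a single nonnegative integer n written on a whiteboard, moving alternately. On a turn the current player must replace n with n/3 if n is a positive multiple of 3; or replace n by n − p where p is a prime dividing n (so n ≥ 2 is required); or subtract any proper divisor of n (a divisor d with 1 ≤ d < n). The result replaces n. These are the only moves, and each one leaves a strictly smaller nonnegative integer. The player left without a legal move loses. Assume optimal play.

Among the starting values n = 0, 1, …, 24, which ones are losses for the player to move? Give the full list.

0, 1, 4, 9, 14, 20

Compute win/loss labels from the base case upward. A position with no move is L. Any other position is W if it can reach an L in one move, else L.
n=0: no move → L
n=1: no move → L
n=2: reaches L-position 0 → W
n=3: reaches L-position 0 → W
n=4: only reaches 2(W), 3(W), all W → L
n=5: reaches L-position 0 → W
n=6: reaches L-position 4 → W
n=7: reaches L-position 0 → W
n=8: reaches L-position 4 → W
n=9: only reaches 3(W), 6(W), 8(W), all W → L
n=10: reaches L-position 9 → W
n=11: reaches L-position 0 → W
n=12: reaches L-position 4 → W
n=13: reaches L-position 0 → W
n=14: only reaches 7(W), 12(W), 13(W), all W → L
n=15: reaches L-position 14 → W
n=16: reaches L-position 14 → W
n=17: reaches L-position 0 → W
n=18: reaches L-position 9 → W
n=19: reaches L-position 0 → W
n=20: only reaches 10(W), 15(W), 16(W), 18(W), 19(W), all W → L
n=21: reaches L-position 14 → W
n=22: reaches L-position 20 → W
n=23: reaches L-position 0 → W
n=24: reaches L-position 20 → W
The losing starting values of n are exactly the entries labelled L in this table (6 of them).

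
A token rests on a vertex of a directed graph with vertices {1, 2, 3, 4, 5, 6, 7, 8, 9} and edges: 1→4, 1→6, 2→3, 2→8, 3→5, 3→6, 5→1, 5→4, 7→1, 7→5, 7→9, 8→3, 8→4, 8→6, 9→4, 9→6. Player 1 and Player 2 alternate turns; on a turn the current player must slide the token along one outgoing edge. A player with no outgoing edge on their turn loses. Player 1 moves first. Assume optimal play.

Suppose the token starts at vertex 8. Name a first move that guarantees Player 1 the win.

Classify positions by backward induction: terminal positions (no move available) are L. From any other position, the mover wins iff some move reaches an L.
Every edge goes from a vertex to one that appears earlier in the order 4, 6, 1, 5, 3, 8, 9, 2, 7, so processing vertices in that order labels each vertex after all of its successors.
4: no outgoing edge → L
6: no outgoing edge → L
1: W (go to 6, an L position)
5: W (go to 4, an L position)
3: W (go to 6, an L position)
8: W (go to 6, an L position)
9: W (go to 6, an L position)
2: L (options 8(W), 3(W) are all W)
7: L (options 9(W), 5(W), 1(W) are all W)
From 8, the L positions reachable in one move are: 6, 4. Any move reaching one of these is winning.

Move to 6.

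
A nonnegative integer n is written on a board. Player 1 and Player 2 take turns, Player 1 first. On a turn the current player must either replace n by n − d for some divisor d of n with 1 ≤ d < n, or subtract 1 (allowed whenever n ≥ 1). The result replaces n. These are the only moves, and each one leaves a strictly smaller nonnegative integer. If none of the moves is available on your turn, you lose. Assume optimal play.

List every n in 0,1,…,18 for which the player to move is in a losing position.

Label each position W (a win for the player to move) or L (a loss). A position with no legal move is L; any other position is W exactly when some move reaches an L, and L when every move reaches a W.
n=0: no move → L
n=1: W (go to 0, an L position)
n=2: L (sole option 1(W) is W)
n=3: W (go to 2, an L position)
n=4: W (go to 2, an L position)
n=5: L (sole option 4(W) is W)
n=6: W (go to 5, an L position)
n=7: L (sole option 6(W) is W)
n=8: W (go to 7, an L position)
n=9: L (options 6(W), 8(W) are all W)
n=10: W (go to 5, an L position)
n=11: L (sole option 10(W) is W)
n=12: W (go to 9, an L position)
n=13: L (sole option 12(W) is W)
n=14: W (go to 7, an L position)
n=15: L (options 10(W), 12(W), 14(W) are all W)
n=16: W (go to 15, an L position)
n=17: L (sole option 16(W) is W)
n=18: W (go to 9, an L position)
The losing starting values of n are exactly the entries labelled L in this table (9 of them).

0, 2, 5, 7, 9, 11, 13, 15, 17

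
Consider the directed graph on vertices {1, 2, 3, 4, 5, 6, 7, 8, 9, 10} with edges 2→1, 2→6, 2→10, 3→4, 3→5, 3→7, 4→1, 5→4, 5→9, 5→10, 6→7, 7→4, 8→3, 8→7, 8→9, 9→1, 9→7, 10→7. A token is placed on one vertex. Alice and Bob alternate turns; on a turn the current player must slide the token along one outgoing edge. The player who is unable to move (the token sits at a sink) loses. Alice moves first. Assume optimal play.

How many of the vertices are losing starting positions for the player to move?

3

Use the standard recursion: the mover loses at a terminal position; elsewhere, the mover wins exactly when some move hands the opponent an L position.
Every edge goes from a vertex to one that appears earlier in the order 1, 4, 7, 10, 9, 5, 6, 3, 2, 8, so processing vertices in that order labels each vertex after all of its successors.
1: no outgoing edge → L
4: →1(L), so W
7: →4(W) only, which is W, so L
10: →7(L), so W
9: →7(L), so W
5: →9(W), 10(W), 4(W) — all W, so L
6: →7(L), so W
3: →5(L), so W
2: →1(L), so W
8: →7(L), so W
The L vertices are 1, 5, 7; that is 3 in all.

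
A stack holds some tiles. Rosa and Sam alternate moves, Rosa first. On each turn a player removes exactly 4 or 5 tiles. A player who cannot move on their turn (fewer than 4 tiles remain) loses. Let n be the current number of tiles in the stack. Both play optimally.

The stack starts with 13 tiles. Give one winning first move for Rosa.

Remove 4, leaving 9.

Label each position W (a win for the player to move) or L (a loss). A position with no legal move is L; any other position is W exactly when some move reaches an L, and L when every move reaches a W.
n=0: no move → L
n=1: no move → L
n=2: no move → L
n=3: no move → L
n=4: →0(L), so W
n=5: →1(L), so W
n=6: →2(L), so W
n=7: →3(L), so W
n=8: →3(L), so W
n=9: →5(W), 4(W) — all W, so L
n=10: →6(W), 5(W) — all W, so L
n=11: →7(W), 6(W) — all W, so L
n=12: →8(W), 7(W) — all W, so L
n=13: →9(L), so W
From 13, the L positions reachable in one move are: 9.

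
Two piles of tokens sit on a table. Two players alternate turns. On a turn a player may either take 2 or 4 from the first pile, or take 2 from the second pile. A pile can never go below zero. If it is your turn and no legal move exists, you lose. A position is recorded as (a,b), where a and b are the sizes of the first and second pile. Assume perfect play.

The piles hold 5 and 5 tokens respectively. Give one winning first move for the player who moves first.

Work bottom-up. With no move the player to move loses. Otherwise the position is W if at least one move leads to an L position for the opponent, and L if every move leads to a W.
No move ever increases a pile, so every position that can arise here has a ≤ 5 and b ≤ 5; it is enough to label the cells with 0 ≤ a ≤ 5 and 0 ≤ b ≤ 5.
Every move lowers a or b (never raises either), so fill the grid row by row in increasing a, and left to right within a row: each cell's successors are then already labelled.
      b=0  b=1  b=2  b=3  b=4  b=5
a=0:    L    L    W    W    L    L
a=1:    L    L    W    W    L    L
a=2:    W    W    L    L    W    W
a=3:    W    W    L    L    W    W
a=4:    W    W    W    W    W    W
a=5:    W    W    W    W    W    W
Cells with no legal move (terminal, hence L): (0,0), (0,1), (1,0), (1,1).
The remaining L cells, each justified by listing all of its moves:
(0,4): only reaches (0,2)(W), which is W → L
(0,5): only reaches (0,3)(W), which is W → L
(1,4): only reaches (1,2)(W), which is W → L
(1,5): only reaches (1,3)(W), which is W → L
(2,2): only reaches (0,2)(W), (2,0)(W), all W → L
(2,3): only reaches (0,3)(W), (2,1)(W), all W → L
(3,2): only reaches (1,2)(W), (3,0)(W), all W → L
(3,3): only reaches (1,3)(W), (3,1)(W), all W → L
Every other cell has at least one move into one of the L cells above, so it is W.
From (5,5), the L positions reachable in one move are: (1,5).

Move to (1,5).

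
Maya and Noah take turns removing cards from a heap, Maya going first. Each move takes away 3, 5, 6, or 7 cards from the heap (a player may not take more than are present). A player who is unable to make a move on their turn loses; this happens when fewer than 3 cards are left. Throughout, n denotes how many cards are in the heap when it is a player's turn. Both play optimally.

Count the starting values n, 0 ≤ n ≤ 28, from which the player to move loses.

9

Use the standard recursion: the mover loses at a terminal position; elsewhere, the mover wins exactly when some move hands the opponent an L position.
n=0: no move → L
n=1: no move → L
n=2: no move → L
n=3: W (go to 0, an L position)
n=4: W (go to 1, an L position)
n=5: W (go to 2, an L position)
n=6: W (go to 1, an L position)
n=7: W (go to 2, an L position)
n=8: W (go to 2, an L position)
n=9: W (go to 2, an L position)
n=10: L (options 7(W), 5(W), 4(W), 3(W) are all W)
n=11: L (options 8(W), 6(W), 5(W), 4(W) are all W)
n=12: L (options 9(W), 7(W), 6(W), 5(W) are all W)
n=13: W (go to 10, an L position)
n=14: W (go to 11, an L position)
n=15: W (go to 12, an L position)
n=16: W (go to 11, an L position)
n=17: W (go to 12, an L position)
n=18: W (go to 12, an L position)
n=19: W (go to 12, an L position)
n=20: L (options 17(W), 15(W), 14(W), 13(W) are all W)
n=21: L (options 18(W), 16(W), 15(W), 14(W) are all W)
n=22: L (options 19(W), 17(W), 16(W), 15(W) are all W)
n=23: W (go to 20, an L position)
n=24: W (go to 21, an L position)
n=25: W (go to 22, an L position)
n=26: W (go to 21, an L position)
n=27: W (go to 22, an L position)
n=28: W (go to 22, an L position)
L entries with 0 ≤ n ≤ 28: n = 0, 1, 2, 10, 11, 12, 20, 21, 22; that makes 9.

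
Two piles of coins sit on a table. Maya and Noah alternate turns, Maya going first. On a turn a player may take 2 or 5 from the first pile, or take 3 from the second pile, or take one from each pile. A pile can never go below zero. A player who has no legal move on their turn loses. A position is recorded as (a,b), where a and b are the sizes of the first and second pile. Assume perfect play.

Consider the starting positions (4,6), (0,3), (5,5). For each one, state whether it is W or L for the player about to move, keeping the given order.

(4,6): L, (0,3): W, (5,5): L

Work bottom-up. With no move the player to move loses. Otherwise the position is W if at least one move leads to an L position for the opponent, and L if every move leads to a W.
No move ever increases a pile, so every position that can arise here has a ≤ 5 and b ≤ 6; it is enough to label the cells with 0 ≤ a ≤ 5 and 0 ≤ b ≤ 6.
Every move lowers a or b (never raises either), so fill the grid row by row in increasing a, and left to right within a row: each cell's successors are then already labelled.
      b=0  b=1  b=2  b=3  b=4  b=5  b=6
a=0:    L    L    L    W    W    W    L
a=1:    L    W    W    W    L    L    L
a=2:    W    W    W    L    L    W    W
a=3:    W    L    L    L    W    W    W
a=4:    L    L    W    W    W    L    L
a=5:    W    W    W    W    L    L    W
Cells with no legal move (terminal, hence L): (0,0), (0,1), (0,2), (1,0).
The remaining L cells, each justified by listing all of its moves:
(0,6): the only move is to (0,3)(W), a W ⇒ L
(1,4): moves to (1,1)(W), (0,3)(W); every one is W ⇒ L
(1,5): moves to (1,2)(W), (0,4)(W); every one is W ⇒ L
(1,6): moves to (1,3)(W), (0,5)(W); every one is W ⇒ L
(2,3): moves to (0,3)(W), (2,0)(W), (1,2)(W); every one is W ⇒ L
(2,4): moves to (0,4)(W), (2,1)(W), (1,3)(W); every one is W ⇒ L
(3,1): moves to (1,1)(W), (2,0)(W); every one is W ⇒ L
(3,2): moves to (1,2)(W), (2,1)(W); every one is W ⇒ L
(3,3): moves to (1,3)(W), (3,0)(W), (2,2)(W); every one is W ⇒ L
(4,0): the only move is to (2,0)(W), a W ⇒ L
(4,1): moves to (2,1)(W), (3,0)(W); every one is W ⇒ L
(4,5): moves to (2,5)(W), (4,2)(W), (3,4)(W); every one is W ⇒ L
(4,6): moves to (2,6)(W), (4,3)(W), (3,5)(W); every one is W ⇒ L
(5,4): moves to (3,4)(W), (0,4)(W), (5,1)(W), (4,3)(W); every one is W ⇒ L
(5,5): moves to (3,5)(W), (0,5)(W), (5,2)(W), (4,4)(W); every one is W ⇒ L
Every other cell has at least one move into one of the L cells above, so it is W.
(4,6): one of the L cells justified above, so L
(0,3): the move to (0,0) reaches an L cell, so W
(5,5): one of the L cells justified above, so L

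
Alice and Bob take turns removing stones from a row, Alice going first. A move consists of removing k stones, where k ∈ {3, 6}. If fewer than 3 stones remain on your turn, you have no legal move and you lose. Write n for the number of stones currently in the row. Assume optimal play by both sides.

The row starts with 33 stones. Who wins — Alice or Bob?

Build the W/L table. Terminal = L. A non-terminal position is W if it has a move to some L; otherwise it is L.
n=0: no move → L
n=1: no move → L
n=2: no move → L
n=3: W (go to 0, an L position)
n=4: W (go to 1, an L position)
n=5: W (go to 2, an L position)
n=6: W (go to 0, an L position)
n=7: W (go to 1, an L position)
n=8: W (go to 2, an L position)
n=9: L (options 6(W), 3(W) are all W)
n=10: L (options 7(W), 4(W) are all W)
n=11: L (options 8(W), 5(W) are all W)
n=12: W (go to 9, an L position)
n=13: W (go to 10, an L position)
n=14: W (go to 11, an L position)
n=15: W (go to 9, an L position)
n=16: W (go to 10, an L position)
n=17: W (go to 11, an L position)
n=18: L (options 15(W), 12(W) are all W)
n=19: L (options 16(W), 13(W) are all W)
n=20: L (options 17(W), 14(W) are all W)
n=21: W (go to 18, an L position)
n=22: W (go to 19, an L position)
n=23: W (go to 20, an L position)
n=24: W (go to 18, an L position)
n=25: W (go to 19, an L position)
n=26: W (go to 20, an L position)
n=27: L (options 24(W), 21(W) are all W)
n=28: L (options 25(W), 22(W) are all W)
n=29: L (options 26(W), 23(W) are all W)
n=30: W (go to 27, an L position)
n=31: W (go to 28, an L position)
n=32: W (go to 29, an L position)
n=33: W (go to 27, an L position)
The starting position 33 is W: Alice should remove 6, leaving 27, handing over an L position.

Alice wins.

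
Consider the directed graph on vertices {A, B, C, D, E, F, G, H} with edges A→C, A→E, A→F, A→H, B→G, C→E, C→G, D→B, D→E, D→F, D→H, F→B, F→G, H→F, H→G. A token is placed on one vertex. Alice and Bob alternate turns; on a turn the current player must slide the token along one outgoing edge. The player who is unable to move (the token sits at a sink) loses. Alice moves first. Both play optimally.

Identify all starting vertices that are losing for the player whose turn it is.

Build the W/L table. Terminal = L. A non-terminal position is W if it has a move to some L; otherwise it is L.
Every edge goes from a vertex to one that appears earlier in the order G, E, B, F, C, H, D, A, so processing vertices in that order labels each vertex after all of its successors.
G: no outgoing edge → L
E: no outgoing edge → L
B: W (go to G, an L position)
F: W (go to G, an L position)
C: W (go to E, an L position)
H: W (go to G, an L position)
D: W (go to E, an L position)
A: W (go to E, an L position)
The losing starting vertices are exactly the entries labelled L in this table (2 of them).

E, G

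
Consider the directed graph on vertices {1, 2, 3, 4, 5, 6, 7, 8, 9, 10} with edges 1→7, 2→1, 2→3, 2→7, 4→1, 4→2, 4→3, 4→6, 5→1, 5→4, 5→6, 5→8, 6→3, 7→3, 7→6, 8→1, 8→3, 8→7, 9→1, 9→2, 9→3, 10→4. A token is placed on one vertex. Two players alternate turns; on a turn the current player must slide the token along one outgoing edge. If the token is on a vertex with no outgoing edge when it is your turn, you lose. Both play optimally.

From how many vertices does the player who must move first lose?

Compute win/loss labels from the base case upward. A position with no move is L. Any other position is W if it can reach an L in one move, else L.
Every edge goes from a vertex to one that appears earlier in the order 3, 6, 7, 1, 2, 8, 4, 5, 9, 10, so processing vertices in that order labels each vertex after all of its successors.
3: no outgoing edge → L
6: →3(L), so W
7: →3(L), so W
1: →7(W) only, which is W, so L
2: →1(L), so W
8: →1(L), so W
4: →1(L), so W
5: →1(L), so W
9: →1(L), so W
10: →4(W) only, which is W, so L
The L vertices are 1, 3, 10; that is 3 in all.

3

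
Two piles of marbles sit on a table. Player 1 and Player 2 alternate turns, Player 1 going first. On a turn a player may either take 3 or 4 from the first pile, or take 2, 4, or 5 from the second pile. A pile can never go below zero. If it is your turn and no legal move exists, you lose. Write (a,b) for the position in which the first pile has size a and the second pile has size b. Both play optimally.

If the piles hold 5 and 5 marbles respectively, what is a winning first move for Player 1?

Move to (5,3).

Classify positions by backward induction: terminal positions (no move available) are L. From any other position, the mover wins iff some move reaches an L.
No move ever increases a pile, so every position that can arise here has a ≤ 5 and b ≤ 5; it is enough to label the cells with 0 ≤ a ≤ 5 and 0 ≤ b ≤ 5.
Every move lowers a or b (never raises either), so fill the grid row by row in increasing a, and left to right within a row: each cell's successors are then already labelled.
      b=0  b=1  b=2  b=3  b=4  b=5
a=0:    L    L    W    W    W    W
a=1:    L    L    W    W    W    W
a=2:    L    L    W    W    W    W
a=3:    W    W    L    L    W    W
a=4:    W    W    L    L    W    W
a=5:    W    W    L    L    W    W
Cells with no legal move (terminal, hence L): (0,0), (0,1), (1,0), (1,1), (2,0), (2,1).
The remaining L cells, each justified by listing all of its moves:
(3,2): only reaches (0,2)(W), (3,0)(W), all W → L
(3,3): only reaches (0,3)(W), (3,1)(W), all W → L
(4,2): only reaches (1,2)(W), (0,2)(W), (4,0)(W), all W → L
(4,3): only reaches (1,3)(W), (0,3)(W), (4,1)(W), all W → L
(5,2): only reaches (2,2)(W), (1,2)(W), (5,0)(W), all W → L
(5,3): only reaches (2,3)(W), (1,3)(W), (5,1)(W), all W → L
Every other cell has at least one move into one of the L cells above, so it is W.
From (5,5), the L positions reachable in one move are: (5,3).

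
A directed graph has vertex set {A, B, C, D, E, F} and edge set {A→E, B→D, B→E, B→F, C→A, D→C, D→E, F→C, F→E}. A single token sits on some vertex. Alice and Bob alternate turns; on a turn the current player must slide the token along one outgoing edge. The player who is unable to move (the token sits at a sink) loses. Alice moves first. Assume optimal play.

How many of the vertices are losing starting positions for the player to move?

Classify positions by backward induction: terminal positions (no move available) are L. From any other position, the mover wins iff some move reaches an L.
Every edge goes from a vertex to one that appears earlier in the order E, A, C, F, D, B, so processing vertices in that order labels each vertex after all of its successors.
E: no outgoing edge → L
A: can move to E, which is L ⇒ W
C: the only move is to A(W), a W ⇒ L
F: can move to C, which is L ⇒ W
D: can move to C, which is L ⇒ W
B: can move to E, which is L ⇒ W
The L vertices are C, E; that is 2 in all.

2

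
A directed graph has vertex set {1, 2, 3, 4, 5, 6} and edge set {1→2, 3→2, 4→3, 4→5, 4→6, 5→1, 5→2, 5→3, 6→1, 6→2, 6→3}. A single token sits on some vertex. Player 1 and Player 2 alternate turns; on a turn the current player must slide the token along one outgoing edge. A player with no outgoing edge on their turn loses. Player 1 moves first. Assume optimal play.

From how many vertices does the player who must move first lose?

2

Compute win/loss labels from the base case upward. A position with no move is L. Any other position is W if it can reach an L in one move, else L.
Every edge goes from a vertex to one that appears earlier in the order 2, 1, 3, 6, 5, 4, so processing vertices in that order labels each vertex after all of its successors.
2: no outgoing edge → L
1: →2(L), so W
3: →2(L), so W
6: →2(L), so W
5: →2(L), so W
4: →5(W), 6(W), 3(W) — all W, so L
The L vertices are 2, 4; that is 2 in all.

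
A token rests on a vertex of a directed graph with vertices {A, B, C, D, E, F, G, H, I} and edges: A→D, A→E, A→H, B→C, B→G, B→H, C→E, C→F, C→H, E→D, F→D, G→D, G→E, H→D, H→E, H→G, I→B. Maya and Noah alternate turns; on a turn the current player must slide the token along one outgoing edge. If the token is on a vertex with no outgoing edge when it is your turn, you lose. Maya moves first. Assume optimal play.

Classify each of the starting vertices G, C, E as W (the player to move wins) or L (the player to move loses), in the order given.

G: W, C: L, E: W

Positions with no move are L. A position that does have a move is losing for the player to move precisely when every available move leads to a winning position for the opponent. Fill in the labels:
Every edge goes from a vertex to one that appears earlier in the order D, E, G, H, F, A, C, B, I, so processing vertices in that order labels each vertex after all of its successors.
D: no outgoing edge → L
E: W (go to D, an L position)
G: W (go to D, an L position)
H: W (go to D, an L position)
F: W (go to D, an L position)
A: W (go to D, an L position)
C: L (options F(W), H(W), E(W) are all W)
B: W (go to C, an L position)
I: L (sole option B(W) is W)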